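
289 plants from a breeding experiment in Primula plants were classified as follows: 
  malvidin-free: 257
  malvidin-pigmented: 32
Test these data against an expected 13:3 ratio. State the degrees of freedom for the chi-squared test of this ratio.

1

A goodness-of-fit test with 2 phenotype classes has df = 2 − 1 = 1.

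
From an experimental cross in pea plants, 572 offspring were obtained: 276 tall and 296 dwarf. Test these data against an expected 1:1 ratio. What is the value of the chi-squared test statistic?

Expected counts for N = 572 under a 1:1 ratio (total parts = 2):
  tall: 572 × 1/2 = 286
  dwarf: 572 × 1/2 = 286
χ² = Σ (O − E)² / E
  tall: (276 − 286)² / 286 = 0.3497
  dwarf: (296 − 286)² / 286 = 0.3497
χ² = 0.3497 + 0.3497 = 0.6994 ≈ 0.699

0.699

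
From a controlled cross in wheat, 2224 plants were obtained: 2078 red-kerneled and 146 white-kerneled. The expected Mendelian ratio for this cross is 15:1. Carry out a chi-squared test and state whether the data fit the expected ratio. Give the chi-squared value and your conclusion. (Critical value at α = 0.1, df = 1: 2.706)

0.376; consistent

The 15:1 ratio has 16 parts, so with N = 2224 the expected counts are:
  red-kerneled: 2224 × 15/16 = 2085
  white-kerneled: 2224 × 1/16 = 139
χ² = Σ (O − E)² / E
  red-kerneled: (2078 − 2085)² / 2085 = 0.0235
  white-kerneled: (146 − 139)² / 139 = 0.3525
χ² = 0.0235 + 0.3525 = 0.376
Degrees of freedom = 2 − 1 = 1; critical value at α = 0.1 is 2.706.
Since 0.376 < 2.706, we fail to reject the null hypothesis — the data are consistent with the 15:1 ratio.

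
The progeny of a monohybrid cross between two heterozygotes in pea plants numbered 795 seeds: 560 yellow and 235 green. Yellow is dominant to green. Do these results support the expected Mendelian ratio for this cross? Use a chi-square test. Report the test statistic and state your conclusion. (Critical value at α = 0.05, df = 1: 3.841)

For a monohybrid cross between heterozygotes with complete dominance, the expected phenotypic ratio is 3:1.
The 3:1 ratio has 4 parts, so with N = 795 the expected counts are:
  yellow: 795 × 3/4 = 596.25
  green: 795 × 1/4 = 198.75
χ² = Σ (O − E)² / E
  yellow: (560 − 596.25)² / 596.25 = 2.2039
  green: (235 − 198.75)² / 198.75 = 6.6116
χ² = 2.2039 + 6.6116 = 8.8155 ≈ 8.816
Degrees of freedom = 2 − 1 = 1; critical value at α = 0.05 is 3.841.
Since 8.816 > 3.841, we reject the null hypothesis — the data do not fit the 3:1 ratio.

8.816; not consistent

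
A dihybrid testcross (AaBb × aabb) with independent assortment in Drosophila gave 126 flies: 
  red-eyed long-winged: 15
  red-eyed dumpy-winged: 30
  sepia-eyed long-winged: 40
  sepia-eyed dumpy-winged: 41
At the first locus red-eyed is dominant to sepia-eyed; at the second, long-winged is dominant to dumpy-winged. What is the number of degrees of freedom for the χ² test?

A dihybrid testcross with independent assortment gives a 1:1:1:1 ratio.
A goodness-of-fit test with 4 phenotype classes has df = 4 − 1 = 3.

3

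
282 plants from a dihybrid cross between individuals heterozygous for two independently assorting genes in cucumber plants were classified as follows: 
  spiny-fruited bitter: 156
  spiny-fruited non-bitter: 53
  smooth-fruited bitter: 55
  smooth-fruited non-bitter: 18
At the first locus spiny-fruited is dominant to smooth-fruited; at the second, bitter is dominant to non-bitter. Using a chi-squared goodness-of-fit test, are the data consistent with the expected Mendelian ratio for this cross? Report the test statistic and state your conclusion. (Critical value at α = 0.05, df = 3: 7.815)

A dihybrid F₂ with independent assortment and complete dominance at both loci gives a 9:3:3:1 phenotypic ratio.
Under the 9:3:3:1 hypothesis (Σ ratio = 16, N = 282):
  spiny-fruited bitter: 282 × 9/16 = 158.625
  spiny-fruited non-bitter: 282 × 3/16 = 52.875
  smooth-fruited bitter: 282 × 3/16 = 52.875
  smooth-fruited non-bitter: 282 × 1/16 = 17.625
χ² = Σ (O − E)² / E
  spiny-fruited bitter: (156 − 158.625)² / 158.625 = 0.0434
  spiny-fruited non-bitter: (53 − 52.875)² / 52.875 = 0.0003
  smooth-fruited bitter: (55 − 52.875)² / 52.875 = 0.0854
  smooth-fruited non-bitter: (18 − 17.625)² / 17.625 = 0.0080
χ² = 0.0434 + 0.0003 + 0.0854 + 0.0080 = 0.1371 ≈ 0.137
Degrees of freedom = 4 − 1 = 3; critical value at α = 0.05 is 7.815.
Since 0.137 < 7.815, we fail to reject the null hypothesis — the data are consistent with the 9:3:3:1 ratio.

0.137; consistent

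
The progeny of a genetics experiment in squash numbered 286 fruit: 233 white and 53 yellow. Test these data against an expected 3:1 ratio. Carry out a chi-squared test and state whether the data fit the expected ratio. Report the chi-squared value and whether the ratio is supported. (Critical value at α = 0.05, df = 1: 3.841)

6.382; not consistent

The 3:1 ratio has 4 parts, so with N = 286 the expected counts are:
  white: 286 × 3/4 = 214.5
  yellow: 286 × 1/4 = 71.5
χ² = Σ (O − E)² / E
  white: (233 − 214.5)² / 214.5 = 1.5956
  yellow: (53 − 71.5)² / 71.5 = 4.7867
χ² = 1.5956 + 4.7867 = 6.3823 ≈ 6.382
Degrees of freedom = 2 − 1 = 1; critical value at α = 0.05 is 3.841.
Since 6.382 > 3.841, we reject the null hypothesis — the data do not fit the 3:1 ratio.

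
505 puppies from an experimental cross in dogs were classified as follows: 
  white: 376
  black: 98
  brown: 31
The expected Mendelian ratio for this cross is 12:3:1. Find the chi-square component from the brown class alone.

0.010

The 12:3:1 ratio has 16 parts, so with N = 505 the expected counts are:
  white: 505 × 12/16 = 378.75
  black: 505 × 3/16 = 94.6875
  brown: 505 × 1/16 = 31.5625
Contribution of brown: (31 − 31.5625)² / 31.5625 = 0.0100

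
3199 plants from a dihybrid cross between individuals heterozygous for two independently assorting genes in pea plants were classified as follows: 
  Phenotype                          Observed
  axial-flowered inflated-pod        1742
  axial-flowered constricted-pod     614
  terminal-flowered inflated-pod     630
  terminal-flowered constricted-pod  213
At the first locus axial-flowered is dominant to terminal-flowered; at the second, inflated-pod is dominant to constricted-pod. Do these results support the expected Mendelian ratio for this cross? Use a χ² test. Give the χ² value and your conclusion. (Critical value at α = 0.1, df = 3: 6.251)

A dihybrid F₂ with independent assortment and complete dominance at both loci gives a 9:3:3:1 phenotypic ratio.
Under the 9:3:3:1 hypothesis (Σ ratio = 16, N = 3199):
  axial-flowered inflated-pod: 3199 × 9/16 = 1799.4375
  axial-flowered constricted-pod: 3199 × 3/16 = 599.8125
  terminal-flowered inflated-pod: 3199 × 3/16 = 599.8125
  terminal-flowered constricted-pod: 3199 × 1/16 = 199.9375
χ² = Σ (O − E)² / E
  axial-flowered inflated-pod: (1742 − 1799.4375)² / 1799.4375 = 1.8334
  axial-flowered constricted-pod: (614 − 599.8125)² / 599.8125 = 0.3356
  terminal-flowered inflated-pod: (630 − 599.8125)² / 599.8125 = 1.5193
  terminal-flowered constricted-pod: (213 − 199.9375)² / 199.9375 = 0.8534
χ² = 1.8334 + 0.3356 + 1.5193 + 0.8534 = 4.5417 ≈ 4.542
Degrees of freedom = 4 − 1 = 3; critical value at α = 0.1 is 6.251.
Since 4.542 < 6.251, we fail to reject the null hypothesis — the data are consistent with the 9:3:3:1 ratio.

4.542; consistent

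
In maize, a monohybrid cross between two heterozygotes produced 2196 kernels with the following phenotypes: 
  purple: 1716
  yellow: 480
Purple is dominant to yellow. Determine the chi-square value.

For a monohybrid cross between heterozygotes with complete dominance, the expected phenotypic ratio is 3:1.
Expected counts for N = 2196 under a 3:1 ratio (total parts = 4):
  purple: 2196 × 3/4 = 1647
  yellow: 2196 × 1/4 = 549
χ² = Σ (O − E)² / E
  purple: (1716 − 1647)² / 1647 = 2.8907
  yellow: (480 − 549)² / 549 = 8.6721
χ² = 2.8907 + 8.6721 = 11.5628 ≈ 11.563

11.563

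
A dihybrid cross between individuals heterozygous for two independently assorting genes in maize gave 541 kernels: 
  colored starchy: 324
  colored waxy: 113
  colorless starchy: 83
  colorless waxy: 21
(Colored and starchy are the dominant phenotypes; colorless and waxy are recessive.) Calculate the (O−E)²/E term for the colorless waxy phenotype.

4.855

A dihybrid F₂ with independent assortment and complete dominance at both loci gives a 9:3:3:1 phenotypic ratio.
Expected counts for N = 541 under a 9:3:3:1 ratio (total parts = 16):
  colored starchy: 541 × 9/16 = 304.3125
  colored waxy: 541 × 3/16 = 101.4375
  colorless starchy: 541 × 3/16 = 101.4375
  colorless waxy: 541 × 1/16 = 33.8125
Contribution of colorless waxy: (21 − 33.8125)² / 33.8125 = 4.8550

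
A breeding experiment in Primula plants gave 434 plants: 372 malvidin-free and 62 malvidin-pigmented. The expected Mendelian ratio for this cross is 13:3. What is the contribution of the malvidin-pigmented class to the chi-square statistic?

Under the 13:3 hypothesis (Σ ratio = 16, N = 434):
  malvidin-free: 434 × 13/16 = 352.625
  malvidin-pigmented: 434 × 3/16 = 81.375
Contribution of malvidin-pigmented: (62 − 81.375)² / 81.375 = 4.6131

4.613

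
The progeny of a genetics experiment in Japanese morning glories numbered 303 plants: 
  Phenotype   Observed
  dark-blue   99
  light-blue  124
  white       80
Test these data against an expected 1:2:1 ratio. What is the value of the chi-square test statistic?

The 1:2:1 ratio has 4 parts, so with N = 303 the expected counts are:
  dark-blue: 303 × 1/4 = 75.75
  light-blue: 303 × 2/4 = 151.5
  white: 303 × 1/4 = 75.75
χ² = Σ (O − E)² / E
  dark-blue: (99 − 75.75)² / 75.75 = 7.1361
  light-blue: (124 − 151.5)² / 151.5 = 4.9917
  white: (80 − 75.75)² / 75.75 = 0.2384
χ² = 7.1361 + 4.9917 + 0.2384 = 12.3662 ≈ 12.366

12.366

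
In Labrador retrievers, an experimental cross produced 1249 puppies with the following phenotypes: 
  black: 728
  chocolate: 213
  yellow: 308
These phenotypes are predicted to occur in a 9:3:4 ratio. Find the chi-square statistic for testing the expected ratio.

2.896

The 9:3:4 ratio has 16 parts, so with N = 1249 the expected counts are:
  black: 1249 × 9/16 = 702.5625
  chocolate: 1249 × 3/16 = 234.1875
  yellow: 1249 × 4/16 = 312.25
χ² = Σ (O − E)² / E
  black: (728 − 702.5625)² / 702.5625 = 0.9210
  chocolate: (213 − 234.1875)² / 234.1875 = 1.9169
  yellow: (308 − 312.25)² / 312.25 = 0.0578
χ² = 0.9210 + 1.9169 + 0.0578 = 2.8957 ≈ 2.896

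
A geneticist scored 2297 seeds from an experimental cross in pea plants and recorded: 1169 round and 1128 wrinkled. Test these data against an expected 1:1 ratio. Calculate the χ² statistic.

Total ratio parts = 2. Expected numbers out of 2297:
  round: 2297 × 1/2 = 1148.5
  wrinkled: 2297 × 1/2 = 1148.5
χ² = Σ (O − E)² / E
  round: (1169 − 1148.5)² / 1148.5 = 0.3659
  wrinkled: (1128 − 1148.5)² / 1148.5 = 0.3659
χ² = 0.3659 + 0.3659 = 0.7318 ≈ 0.732

0.732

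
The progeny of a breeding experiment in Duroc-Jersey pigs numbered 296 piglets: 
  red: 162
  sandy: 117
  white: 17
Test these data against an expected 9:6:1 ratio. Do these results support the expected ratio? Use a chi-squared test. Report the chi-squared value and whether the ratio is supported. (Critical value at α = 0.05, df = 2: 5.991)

Under the 9:6:1 hypothesis (Σ ratio = 16, N = 296):
  red: 296 × 9/16 = 166.5
  sandy: 296 × 6/16 = 111
  white: 296 × 1/16 = 18.5
χ² = Σ (O − E)² / E
  red: (162 − 166.5)² / 166.5 = 0.1216
  sandy: (117 − 111)² / 111 = 0.3243
  white: (17 − 18.5)² / 18.5 = 0.1216
χ² = 0.1216 + 0.3243 + 0.1216 = 0.5675 ≈ 0.568
Degrees of freedom = 3 − 1 = 2; critical value at α = 0.05 is 5.991.
Since 0.568 < 5.991, we fail to reject the null hypothesis — the data are consistent with the 9:6:1 ratio.

0.568; consistent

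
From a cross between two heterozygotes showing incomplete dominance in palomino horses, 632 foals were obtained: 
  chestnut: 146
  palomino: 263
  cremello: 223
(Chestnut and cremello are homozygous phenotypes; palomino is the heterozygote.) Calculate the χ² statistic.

With incomplete dominance, a heterozygote × heterozygote cross gives a 1:2:1 phenotypic ratio.
The 1:2:1 ratio has 4 parts, so with N = 632 the expected counts are:
  chestnut: 632 × 1/4 = 158
  palomino: 632 × 2/4 = 316
  cremello: 632 × 1/4 = 158
χ² = Σ (O − E)² / E
  chestnut: (146 − 158)² / 158 = 0.9114
  palomino: (263 − 316)² / 316 = 8.8892
  cremello: (223 − 158)² / 158 = 26.7405
χ² = 0.9114 + 8.8892 + 26.7405 = 36.5411 ≈ 36.541

36.541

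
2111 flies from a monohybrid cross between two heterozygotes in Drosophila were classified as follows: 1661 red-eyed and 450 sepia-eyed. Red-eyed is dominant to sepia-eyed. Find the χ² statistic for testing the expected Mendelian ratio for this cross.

For a monohybrid cross between heterozygotes with complete dominance, the expected phenotypic ratio is 3:1.
Under the 3:1 hypothesis (Σ ratio = 4, N = 2111):
  red-eyed: 2111 × 3/4 = 1583.25
  sepia-eyed: 2111 × 1/4 = 527.75
χ² = Σ (O − E)² / E
  red-eyed: (1661 − 1583.25)² / 1583.25 = 3.8181
  sepia-eyed: (450 − 527.75)² / 527.75 = 11.4544
χ² = 3.8181 + 11.4544 = 15.2725 ≈ 15.273

15.273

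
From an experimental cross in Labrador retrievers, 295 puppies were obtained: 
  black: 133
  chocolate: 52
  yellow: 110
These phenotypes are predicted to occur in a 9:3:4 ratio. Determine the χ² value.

The 9:3:4 ratio has 16 parts, so with N = 295 the expected counts are:
  black: 295 × 9/16 = 165.9375
  chocolate: 295 × 3/16 = 55.3125
  yellow: 295 × 4/16 = 73.75
χ² = Σ (O − E)² / E
  black: (133 − 165.9375)² / 165.9375 = 6.5379
  chocolate: (52 − 55.3125)² / 55.3125 = 0.1984
  yellow: (110 − 73.75)² / 73.75 = 17.8178
χ² = 6.5379 + 0.1984 + 17.8178 = 24.5541 ≈ 24.554

24.554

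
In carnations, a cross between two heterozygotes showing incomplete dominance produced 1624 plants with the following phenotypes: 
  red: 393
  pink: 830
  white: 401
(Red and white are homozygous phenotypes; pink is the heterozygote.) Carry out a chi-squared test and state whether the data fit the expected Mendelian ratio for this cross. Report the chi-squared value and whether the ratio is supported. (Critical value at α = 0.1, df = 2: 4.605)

0.877; consistent

With incomplete dominance, a heterozygote × heterozygote cross gives a 1:2:1 phenotypic ratio.
The 1:2:1 ratio has 4 parts, so with N = 1624 the expected counts are:
  red: 1624 × 1/4 = 406
  pink: 1624 × 2/4 = 812
  white: 1624 × 1/4 = 406
χ² = Σ (O − E)² / E
  red: (393 − 406)² / 406 = 0.4163
  pink: (830 − 812)² / 812 = 0.3990
  white: (401 − 406)² / 406 = 0.0616
χ² = 0.4163 + 0.3990 + 0.0616 = 0.8769 ≈ 0.877
Degrees of freedom = 3 − 1 = 2; critical value at α = 0.1 is 4.605.
Since 0.877 < 4.605, we fail to reject the null hypothesis — the data are consistent with the 1:2:1 ratio.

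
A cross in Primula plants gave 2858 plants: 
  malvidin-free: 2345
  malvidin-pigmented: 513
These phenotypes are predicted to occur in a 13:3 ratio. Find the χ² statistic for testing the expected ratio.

1.202

Under the 13:3 hypothesis (Σ ratio = 16, N = 2858):
  malvidin-free: 2858 × 13/16 = 2322.125
  malvidin-pigmented: 2858 × 3/16 = 535.875
χ² = Σ (O − E)² / E
  malvidin-free: (2345 − 2322.125)² / 2322.125 = 0.2253
  malvidin-pigmented: (513 − 535.875)² / 535.875 = 0.9765
χ² = 0.2253 + 0.9765 = 1.2018 ≈ 1.202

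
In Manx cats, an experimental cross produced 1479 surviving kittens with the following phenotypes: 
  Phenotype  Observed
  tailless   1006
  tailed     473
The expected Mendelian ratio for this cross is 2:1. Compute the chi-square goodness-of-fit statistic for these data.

Total ratio parts = 3. Expected numbers out of 1479:
  tailless: 1479 × 2/3 = 986
  tailed: 1479 × 1/3 = 493
χ² = Σ (O − E)² / E
  tailless: (1006 − 986)² / 986 = 0.4057
  tailed: (473 − 493)² / 493 = 0.8114
χ² = 0.4057 + 0.8114 = 1.2171 ≈ 1.217

1.217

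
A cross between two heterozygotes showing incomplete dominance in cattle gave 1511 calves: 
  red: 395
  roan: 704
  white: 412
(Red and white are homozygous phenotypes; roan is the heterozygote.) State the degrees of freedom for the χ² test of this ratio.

With incomplete dominance, a heterozygote × heterozygote cross gives a 1:2:1 phenotypic ratio.
A goodness-of-fit test with 3 phenotype classes has df = 3 − 1 = 2.

2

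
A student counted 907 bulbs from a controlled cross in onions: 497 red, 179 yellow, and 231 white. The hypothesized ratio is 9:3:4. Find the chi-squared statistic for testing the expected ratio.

The 9:3:4 ratio has 16 parts, so with N = 907 the expected counts are:
  red: 907 × 9/16 = 510.1875
  yellow: 907 × 3/16 = 170.0625
  white: 907 × 4/16 = 226.75
χ² = Σ (O − E)² / E
  red: (497 − 510.1875)² / 510.1875 = 0.3409
  yellow: (179 − 170.0625)² / 170.0625 = 0.4697
  white: (231 − 226.75)² / 226.75 = 0.0797
χ² = 0.3409 + 0.4697 + 0.0797 = 0.8903 ≈ 0.890

0.890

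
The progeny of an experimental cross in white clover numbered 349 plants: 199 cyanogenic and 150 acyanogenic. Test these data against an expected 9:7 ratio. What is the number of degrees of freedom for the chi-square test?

1

A goodness-of-fit test with 2 phenotype classes has df = 2 − 1 = 1.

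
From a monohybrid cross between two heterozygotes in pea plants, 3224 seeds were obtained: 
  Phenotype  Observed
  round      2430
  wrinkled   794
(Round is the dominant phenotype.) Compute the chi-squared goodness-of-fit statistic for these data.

0.238

For a monohybrid cross between heterozygotes with complete dominance, the expected phenotypic ratio is 3:1.
Under the 3:1 hypothesis (Σ ratio = 4, N = 3224):
  round: 3224 × 3/4 = 2418
  wrinkled: 3224 × 1/4 = 806
χ² = Σ (O − E)² / E
  round: (2430 − 2418)² / 2418 = 0.0596
  wrinkled: (794 − 806)² / 806 = 0.1787
χ² = 0.0596 + 0.1787 = 0.2383 ≈ 0.238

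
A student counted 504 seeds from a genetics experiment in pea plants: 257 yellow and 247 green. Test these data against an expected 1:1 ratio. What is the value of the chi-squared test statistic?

0.198

Under the 1:1 hypothesis (Σ ratio = 2, N = 504):
  yellow: 504 × 1/2 = 252
  green: 504 × 1/2 = 252
χ² = Σ (O − E)² / E
  yellow: (257 − 252)² / 252 = 0.0992
  green: (247 − 252)² / 252 = 0.0992
χ² = 0.0992 + 0.0992 = 0.1984 ≈ 0.198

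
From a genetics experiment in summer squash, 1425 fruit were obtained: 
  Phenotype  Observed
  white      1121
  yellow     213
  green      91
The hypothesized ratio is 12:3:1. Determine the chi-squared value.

Expected counts for N = 1425 under a 12:3:1 ratio (total parts = 16):
  white: 1425 × 12/16 = 1068.75
  yellow: 1425 × 3/16 = 267.1875
  green: 1425 × 1/16 = 89.0625
χ² = Σ (O − E)² / E
  white: (1121 − 1068.75)² / 1068.75 = 2.5544
  yellow: (213 − 267.1875)² / 267.1875 = 10.9896
  green: (91 − 89.0625)² / 89.0625 = 0.0421
χ² = 2.5544 + 10.9896 + 0.0421 = 13.5861 ≈ 13.586

13.586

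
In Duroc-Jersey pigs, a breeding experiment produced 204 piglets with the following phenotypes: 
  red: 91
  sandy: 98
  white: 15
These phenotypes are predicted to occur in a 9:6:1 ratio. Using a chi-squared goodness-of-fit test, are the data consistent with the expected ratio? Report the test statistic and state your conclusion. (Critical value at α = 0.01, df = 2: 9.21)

11.355; not consistent

The 9:6:1 ratio has 16 parts, so with N = 204 the expected counts are:
  red: 204 × 9/16 = 114.75
  sandy: 204 × 6/16 = 76.5
  white: 204 × 1/16 = 12.75
χ² = Σ (O − E)² / E
  red: (91 − 114.75)² / 114.75 = 4.9156
  sandy: (98 − 76.5)² / 76.5 = 6.0425
  white: (15 − 12.75)² / 12.75 = 0.3971
χ² = 4.9156 + 6.0425 + 0.3971 = 11.3552 ≈ 11.355
Degrees of freedom = 3 − 1 = 2; critical value at α = 0.01 is 9.21.
Since 11.355 > 9.21, we reject the null hypothesis — the data do not fit the 9:6:1 ratio.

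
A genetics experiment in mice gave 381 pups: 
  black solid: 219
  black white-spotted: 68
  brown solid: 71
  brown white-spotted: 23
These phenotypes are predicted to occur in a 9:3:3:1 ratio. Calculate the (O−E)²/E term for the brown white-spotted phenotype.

0.028

Expected counts for N = 381 under a 9:3:3:1 ratio (total parts = 16):
  black solid: 381 × 9/16 = 214.3125
  black white-spotted: 381 × 3/16 = 71.4375
  brown solid: 381 × 3/16 = 71.4375
  brown white-spotted: 381 × 1/16 = 23.8125
Contribution of brown white-spotted: (23 − 23.8125)² / 23.8125 = 0.0277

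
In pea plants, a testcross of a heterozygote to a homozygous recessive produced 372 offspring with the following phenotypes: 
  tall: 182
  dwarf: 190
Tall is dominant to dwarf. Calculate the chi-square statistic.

0.172

A testcross of a heterozygote (Aa × aa) gives a 1:1 phenotypic ratio.
Total ratio parts = 2. Expected numbers out of 372:
  tall: 372 × 1/2 = 186
  dwarf: 372 × 1/2 = 186
χ² = Σ (O − E)² / E
  tall: (182 − 186)² / 186 = 0.0860
  dwarf: (190 − 186)² / 186 = 0.0860
χ² = 0.0860 + 0.0860 = 0.172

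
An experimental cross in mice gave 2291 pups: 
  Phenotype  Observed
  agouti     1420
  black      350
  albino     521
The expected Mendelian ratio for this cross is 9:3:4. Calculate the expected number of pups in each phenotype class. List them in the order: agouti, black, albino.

1288.6875, 429.5625, 572.75

Total ratio parts = 16. Expected numbers out of 2291:
  agouti: 2291 × 9/16 = 1288.6875
  black: 2291 × 3/16 = 429.5625
  albino: 2291 × 4/16 = 572.75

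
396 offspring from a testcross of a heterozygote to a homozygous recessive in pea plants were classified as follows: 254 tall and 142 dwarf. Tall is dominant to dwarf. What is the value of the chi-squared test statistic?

A testcross of a heterozygote (Aa × aa) gives a 1:1 phenotypic ratio.
Under the 1:1 hypothesis (Σ ratio = 2, N = 396):
  tall: 396 × 1/2 = 198
  dwarf: 396 × 1/2 = 198
χ² = Σ (O − E)² / E
  tall: (254 − 198)² / 198 = 15.8384
  dwarf: (142 − 198)² / 198 = 15.8384
χ² = 15.8384 + 15.8384 = 31.6768 ≈ 31.677

31.677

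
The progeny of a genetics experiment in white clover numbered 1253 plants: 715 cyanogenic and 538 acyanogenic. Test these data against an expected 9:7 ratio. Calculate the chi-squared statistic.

Under the 9:7 hypothesis (Σ ratio = 16, N = 1253):
  cyanogenic: 1253 × 9/16 = 704.8125
  acyanogenic: 1253 × 7/16 = 548.1875
χ² = Σ (O − E)² / E
  cyanogenic: (715 − 704.8125)² / 704.8125 = 0.1473
  acyanogenic: (538 − 548.1875)² / 548.1875 = 0.1893
χ² = 0.1473 + 0.1893 = 0.3366 ≈ 0.337

0.337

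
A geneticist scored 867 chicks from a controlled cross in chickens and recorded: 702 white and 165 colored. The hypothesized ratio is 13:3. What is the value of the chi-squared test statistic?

0.045

Under the 13:3 hypothesis (Σ ratio = 16, N = 867):
  white: 867 × 13/16 = 704.4375
  colored: 867 × 3/16 = 162.5625
χ² = Σ (O − E)² / E
  white: (702 − 704.4375)² / 704.4375 = 0.0084
  colored: (165 − 162.5625)² / 162.5625 = 0.0365
χ² = 0.0084 + 0.0365 = 0.0449 ≈ 0.045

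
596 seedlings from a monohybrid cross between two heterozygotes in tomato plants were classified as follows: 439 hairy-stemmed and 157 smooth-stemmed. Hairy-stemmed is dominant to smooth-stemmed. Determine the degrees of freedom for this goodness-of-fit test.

For a monohybrid cross between heterozygotes with complete dominance, the expected phenotypic ratio is 3:1.
A goodness-of-fit test with 2 phenotype classes has df = 2 − 1 = 1.

1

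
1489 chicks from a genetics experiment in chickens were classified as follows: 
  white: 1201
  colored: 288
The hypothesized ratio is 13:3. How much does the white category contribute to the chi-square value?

Total ratio parts = 16. Expected numbers out of 1489:
  white: 1489 × 13/16 = 1209.8125
  colored: 1489 × 3/16 = 279.1875
Contribution of white: (1201 − 1209.8125)² / 1209.8125 = 0.0642

0.064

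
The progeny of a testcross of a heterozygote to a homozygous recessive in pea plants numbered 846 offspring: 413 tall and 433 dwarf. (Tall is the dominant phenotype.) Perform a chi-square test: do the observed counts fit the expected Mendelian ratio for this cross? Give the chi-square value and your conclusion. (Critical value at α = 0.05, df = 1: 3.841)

A testcross of a heterozygote (Aa × aa) gives a 1:1 phenotypic ratio.
Total ratio parts = 2. Expected numbers out of 846:
  tall: 846 × 1/2 = 423
  dwarf: 846 × 1/2 = 423
χ² = Σ (O − E)² / E
  tall: (413 − 423)² / 423 = 0.2364
  dwarf: (433 − 423)² / 423 = 0.2364
χ² = 0.2364 + 0.2364 = 0.4728 ≈ 0.473
Degrees of freedom = 2 − 1 = 1; critical value at α = 0.05 is 3.841.
Since 0.473 < 3.841, we fail to reject the null hypothesis — the data are consistent with the 1:1 ratio.

0.473; consistent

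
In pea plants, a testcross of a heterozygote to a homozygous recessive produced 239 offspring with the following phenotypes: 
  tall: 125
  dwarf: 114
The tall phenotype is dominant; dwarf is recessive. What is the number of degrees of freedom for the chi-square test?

1

A testcross of a heterozygote (Aa × aa) gives a 1:1 phenotypic ratio.
A goodness-of-fit test with 2 phenotype classes has df = 2 − 1 = 1.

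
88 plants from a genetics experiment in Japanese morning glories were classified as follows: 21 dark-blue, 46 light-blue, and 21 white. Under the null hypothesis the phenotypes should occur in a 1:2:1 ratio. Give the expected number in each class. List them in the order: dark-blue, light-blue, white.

22, 44, 22

Total ratio parts = 4. Expected numbers out of 88:
  dark-blue: 88 × 1/4 = 22
  light-blue: 88 × 2/4 = 44
  white: 88 × 1/4 = 22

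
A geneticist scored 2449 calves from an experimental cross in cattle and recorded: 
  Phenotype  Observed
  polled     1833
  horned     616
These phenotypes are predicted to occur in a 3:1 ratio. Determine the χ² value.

The 3:1 ratio has 4 parts, so with N = 2449 the expected counts are:
  polled: 2449 × 3/4 = 1836.75
  horned: 2449 × 1/4 = 612.25
χ² = Σ (O − E)² / E
  polled: (1833 − 1836.75)² / 1836.75 = 0.0077
  horned: (616 − 612.25)² / 612.25 = 0.0230
χ² = 0.0077 + 0.0230 = 0.0307 ≈ 0.031

0.031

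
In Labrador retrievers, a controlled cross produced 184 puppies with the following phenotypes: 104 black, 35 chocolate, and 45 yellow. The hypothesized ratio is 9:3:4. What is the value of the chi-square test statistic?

Total ratio parts = 16. Expected numbers out of 184:
  black: 184 × 9/16 = 103.5
  chocolate: 184 × 3/16 = 34.5
  yellow: 184 × 4/16 = 46
χ² = Σ (O − E)² / E
  black: (104 − 103.5)² / 103.5 = 0.0024
  chocolate: (35 − 34.5)² / 34.5 = 0.0072
  yellow: (45 − 46)² / 46 = 0.0217
χ² = 0.0024 + 0.0072 + 0.0217 = 0.0313 ≈ 0.031

0.031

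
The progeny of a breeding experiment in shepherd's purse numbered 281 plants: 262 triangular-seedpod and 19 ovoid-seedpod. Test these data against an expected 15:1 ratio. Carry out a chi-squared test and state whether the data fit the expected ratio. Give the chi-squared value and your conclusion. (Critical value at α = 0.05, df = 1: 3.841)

Under the 15:1 hypothesis (Σ ratio = 16, N = 281):
  triangular-seedpod: 281 × 15/16 = 263.4375
  ovoid-seedpod: 281 × 1/16 = 17.5625
χ² = Σ (O − E)² / E
  triangular-seedpod: (262 − 263.4375)² / 263.4375 = 0.0078
  ovoid-seedpod: (19 − 17.5625)² / 17.5625 = 0.1177
χ² = 0.0078 + 0.1177 = 0.1255 ≈ 0.126
Degrees of freedom = 2 − 1 = 1; critical value at α = 0.05 is 3.841.
Since 0.126 < 3.841, we fail to reject the null hypothesis — the data are consistent with the 15:1 ratio.

0.126; consistent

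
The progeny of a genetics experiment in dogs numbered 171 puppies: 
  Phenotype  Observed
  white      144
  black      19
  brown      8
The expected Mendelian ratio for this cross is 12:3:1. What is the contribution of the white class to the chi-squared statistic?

1.934

Total ratio parts = 16. Expected numbers out of 171:
  white: 171 × 12/16 = 128.25
  black: 171 × 3/16 = 32.0625
  brown: 171 × 1/16 = 10.6875
Contribution of white: (144 − 128.25)² / 128.25 = 1.9342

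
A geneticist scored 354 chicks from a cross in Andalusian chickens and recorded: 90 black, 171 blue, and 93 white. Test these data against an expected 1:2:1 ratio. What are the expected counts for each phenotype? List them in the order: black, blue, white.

Total ratio parts = 4. Expected numbers out of 354:
  black: 354 × 1/4 = 88.5
  blue: 354 × 2/4 = 177
  white: 354 × 1/4 = 88.5

88.5, 177, 88.5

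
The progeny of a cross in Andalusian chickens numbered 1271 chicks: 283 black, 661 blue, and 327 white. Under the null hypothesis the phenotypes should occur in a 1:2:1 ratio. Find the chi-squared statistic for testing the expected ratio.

The 1:2:1 ratio has 4 parts, so with N = 1271 the expected counts are:
  black: 1271 × 1/4 = 317.75
  blue: 1271 × 2/4 = 635.5
  white: 1271 × 1/4 = 317.75
χ² = Σ (O − E)² / E
  black: (283 − 317.75)² / 317.75 = 3.8004
  blue: (661 − 635.5)² / 635.5 = 1.0232
  white: (327 − 317.75)² / 317.75 = 0.2693
χ² = 3.8004 + 1.0232 + 0.2693 = 5.0929 ≈ 5.093

5.093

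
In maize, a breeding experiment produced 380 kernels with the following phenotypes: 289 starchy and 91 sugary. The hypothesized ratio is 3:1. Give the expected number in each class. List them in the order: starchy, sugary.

285, 95

Under the 3:1 hypothesis (Σ ratio = 4, N = 380):
  starchy: 380 × 3/4 = 285
  sugary: 380 × 1/4 = 95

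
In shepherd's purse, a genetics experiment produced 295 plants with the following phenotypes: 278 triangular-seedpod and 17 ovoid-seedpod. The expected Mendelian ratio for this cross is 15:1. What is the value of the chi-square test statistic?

The 15:1 ratio has 16 parts, so with N = 295 the expected counts are:
  triangular-seedpod: 295 × 15/16 = 276.5625
  ovoid-seedpod: 295 × 1/16 = 18.4375
χ² = Σ (O − E)² / E
  triangular-seedpod: (278 − 276.5625)² / 276.5625 = 0.0075
  ovoid-seedpod: (17 − 18.4375)² / 18.4375 = 0.1121
χ² = 0.0075 + 0.1121 = 0.1196 ≈ 0.120

0.120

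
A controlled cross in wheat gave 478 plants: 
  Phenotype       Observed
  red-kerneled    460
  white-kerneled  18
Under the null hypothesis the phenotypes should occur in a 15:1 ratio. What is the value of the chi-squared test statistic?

The 15:1 ratio has 16 parts, so with N = 478 the expected counts are:
  red-kerneled: 478 × 15/16 = 448.125
  white-kerneled: 478 × 1/16 = 29.875
χ² = Σ (O − E)² / E
  red-kerneled: (460 − 448.125)² / 448.125 = 0.3147
  white-kerneled: (18 − 29.875)² / 29.875 = 4.7202
χ² = 0.3147 + 4.7202 = 5.0349 ≈ 5.035

5.035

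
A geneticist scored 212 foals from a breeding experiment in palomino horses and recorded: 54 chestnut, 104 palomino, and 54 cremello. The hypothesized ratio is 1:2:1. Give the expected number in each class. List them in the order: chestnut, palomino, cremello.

53, 106, 53

Expected counts for N = 212 under a 1:2:1 ratio (total parts = 4):
  chestnut: 212 × 1/4 = 53
  palomino: 212 × 2/4 = 106
  cremello: 212 × 1/4 = 53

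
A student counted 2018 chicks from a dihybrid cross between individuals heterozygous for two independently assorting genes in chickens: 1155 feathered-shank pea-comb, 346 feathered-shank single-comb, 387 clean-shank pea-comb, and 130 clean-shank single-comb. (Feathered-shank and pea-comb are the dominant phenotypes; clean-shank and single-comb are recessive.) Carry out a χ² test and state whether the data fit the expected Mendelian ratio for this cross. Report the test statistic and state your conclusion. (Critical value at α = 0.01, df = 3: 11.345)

3.434; consistent

A dihybrid F₂ with independent assortment and complete dominance at both loci gives a 9:3:3:1 phenotypic ratio.
Under the 9:3:3:1 hypothesis (Σ ratio = 16, N = 2018):
  feathered-shank pea-comb: 2018 × 9/16 = 1135.125
  feathered-shank single-comb: 2018 × 3/16 = 378.375
  clean-shank pea-comb: 2018 × 3/16 = 378.375
  clean-shank single-comb: 2018 × 1/16 = 126.125
χ² = Σ (O − E)² / E
  feathered-shank pea-comb: (1155 − 1135.125)² / 1135.125 = 0.3480
  feathered-shank single-comb: (346 − 378.375)² / 378.375 = 2.7701
  clean-shank pea-comb: (387 − 378.375)² / 378.375 = 0.1966
  clean-shank single-comb: (130 − 126.125)² / 126.125 = 0.1191
χ² = 0.3480 + 2.7701 + 0.1966 + 0.1191 = 3.4338 ≈ 3.434
Degrees of freedom = 4 − 1 = 3; critical value at α = 0.01 is 11.345.
Since 3.434 < 11.345, we fail to reject the null hypothesis — the data are consistent with the 9:3:3:1 ratio.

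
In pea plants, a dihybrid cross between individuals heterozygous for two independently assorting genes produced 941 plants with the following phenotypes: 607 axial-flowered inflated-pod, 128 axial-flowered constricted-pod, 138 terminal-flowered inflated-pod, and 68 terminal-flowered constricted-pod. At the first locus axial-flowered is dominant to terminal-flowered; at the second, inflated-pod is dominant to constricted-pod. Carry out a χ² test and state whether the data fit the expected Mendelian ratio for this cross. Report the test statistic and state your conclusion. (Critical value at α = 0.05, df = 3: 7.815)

34.509; not consistent

A dihybrid F₂ with independent assortment and complete dominance at both loci gives a 9:3:3:1 phenotypic ratio.
Total ratio parts = 16. Expected numbers out of 941:
  axial-flowered inflated-pod: 941 × 9/16 = 529.3125
  axial-flowered constricted-pod: 941 × 3/16 = 176.4375
  terminal-flowered inflated-pod: 941 × 3/16 = 176.4375
  terminal-flowered constricted-pod: 941 × 1/16 = 58.8125
χ² = Σ (O − E)² / E
  axial-flowered inflated-pod: (607 − 529.3125)² / 529.3125 = 11.4022
  axial-flowered constricted-pod: (128 − 176.4375)² / 176.4375 = 13.2976
  terminal-flowered inflated-pod: (138 − 176.4375)² / 176.4375 = 8.3737
  terminal-flowered constricted-pod: (68 − 58.8125)² / 58.8125 = 1.4352
χ² = 11.4022 + 13.2976 + 8.3737 + 1.4352 = 34.5087 ≈ 34.509
Degrees of freedom = 4 − 1 = 3; critical value at α = 0.05 is 7.815.
Since 34.509 > 7.815, we reject the null hypothesis — the data do not fit the 9:3:3:1 ratio.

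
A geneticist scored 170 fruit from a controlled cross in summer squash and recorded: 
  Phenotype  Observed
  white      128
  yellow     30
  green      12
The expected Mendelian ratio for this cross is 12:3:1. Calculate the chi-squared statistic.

The 12:3:1 ratio has 16 parts, so with N = 170 the expected counts are:
  white: 170 × 12/16 = 127.5
  yellow: 170 × 3/16 = 31.875
  green: 170 × 1/16 = 10.625
χ² = Σ (O − E)² / E
  white: (128 − 127.5)² / 127.5 = 0.0020
  yellow: (30 − 31.875)² / 31.875 = 0.1103
  green: (12 − 10.625)² / 10.625 = 0.1779
χ² = 0.0020 + 0.1103 + 0.1779 = 0.2902 ≈ 0.290

0.290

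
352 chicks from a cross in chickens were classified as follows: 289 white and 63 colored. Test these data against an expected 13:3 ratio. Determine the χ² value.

0.168

Total ratio parts = 16. Expected numbers out of 352:
  white: 352 × 13/16 = 286
  colored: 352 × 3/16 = 66
χ² = Σ (O − E)² / E
  white: (289 − 286)² / 286 = 0.0315
  colored: (63 − 66)² / 66 = 0.1364
χ² = 0.0315 + 0.1364 = 0.1679 ≈ 0.168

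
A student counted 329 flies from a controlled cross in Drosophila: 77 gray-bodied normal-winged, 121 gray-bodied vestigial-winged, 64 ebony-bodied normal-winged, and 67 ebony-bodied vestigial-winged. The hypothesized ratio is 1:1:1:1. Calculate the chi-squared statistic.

25.468

Under the 1:1:1:1 hypothesis (Σ ratio = 4, N = 329):
  gray-bodied normal-winged: 329 × 1/4 = 82.25
  gray-bodied vestigial-winged: 329 × 1/4 = 82.25
  ebony-bodied normal-winged: 329 × 1/4 = 82.25
  ebony-bodied vestigial-winged: 329 × 1/4 = 82.25
χ² = Σ (O − E)² / E
  gray-bodied normal-winged: (77 − 82.25)² / 82.25 = 0.3351
  gray-bodied vestigial-winged: (121 − 82.25)² / 82.25 = 18.2561
  ebony-bodied normal-winged: (64 − 82.25)² / 82.25 = 4.0494
  ebony-bodied vestigial-winged: (67 − 82.25)² / 82.25 = 2.8275
χ² = 0.3351 + 18.2561 + 4.0494 + 2.8275 = 25.4681 ≈ 25.468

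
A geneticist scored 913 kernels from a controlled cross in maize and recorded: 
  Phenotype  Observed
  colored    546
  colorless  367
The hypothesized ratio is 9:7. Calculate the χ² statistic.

Expected counts for N = 913 under a 9:7 ratio (total parts = 16):
  colored: 913 × 9/16 = 513.5625
  colorless: 913 × 7/16 = 399.4375
χ² = Σ (O − E)² / E
  colored: (546 − 513.5625)² / 513.5625 = 2.0488
  colorless: (367 − 399.4375)² / 399.4375 = 2.6342
χ² = 2.0488 + 2.6342 = 4.683

4.683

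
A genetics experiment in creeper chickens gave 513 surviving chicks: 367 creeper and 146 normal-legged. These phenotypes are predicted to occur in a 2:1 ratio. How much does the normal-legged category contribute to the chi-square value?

Total ratio parts = 3. Expected numbers out of 513:
  creeper: 513 × 2/3 = 342
  normal-legged: 513 × 1/3 = 171
Contribution of normal-legged: (146 − 171)² / 171 = 3.6550

3.655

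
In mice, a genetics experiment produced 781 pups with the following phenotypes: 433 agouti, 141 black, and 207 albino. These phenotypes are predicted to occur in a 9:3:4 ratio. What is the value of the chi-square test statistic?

1.000

Expected counts for N = 781 under a 9:3:4 ratio (total parts = 16):
  agouti: 781 × 9/16 = 439.3125
  black: 781 × 3/16 = 146.4375
  albino: 781 × 4/16 = 195.25
χ² = Σ (O − E)² / E
  agouti: (433 − 439.3125)² / 439.3125 = 0.0907
  black: (141 − 146.4375)² / 146.4375 = 0.2019
  albino: (207 − 195.25)² / 195.25 = 0.7071
χ² = 0.0907 + 0.2019 + 0.7071 = 0.9997 ≈ 1.000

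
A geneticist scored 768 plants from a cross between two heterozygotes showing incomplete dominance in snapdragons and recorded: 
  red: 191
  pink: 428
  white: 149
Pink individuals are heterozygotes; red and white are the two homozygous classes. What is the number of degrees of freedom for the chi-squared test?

2

With incomplete dominance, a heterozygote × heterozygote cross gives a 1:2:1 phenotypic ratio.
A goodness-of-fit test with 3 phenotype classes has df = 3 − 1 = 2.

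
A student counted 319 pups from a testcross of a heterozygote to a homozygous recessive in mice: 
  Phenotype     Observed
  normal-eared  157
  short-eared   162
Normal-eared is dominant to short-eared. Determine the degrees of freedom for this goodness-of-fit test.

1

A testcross of a heterozygote (Aa × aa) gives a 1:1 phenotypic ratio.
A goodness-of-fit test with 2 phenotype classes has df = 2 − 1 = 1.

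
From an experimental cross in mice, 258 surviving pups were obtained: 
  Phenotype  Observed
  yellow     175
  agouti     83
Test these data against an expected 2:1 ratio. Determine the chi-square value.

Expected counts for N = 258 under a 2:1 ratio (total parts = 3):
  yellow: 258 × 2/3 = 172
  agouti: 258 × 1/3 = 86
χ² = Σ (O − E)² / E
  yellow: (175 − 172)² / 172 = 0.0523
  agouti: (83 − 86)² / 86 = 0.1047
χ² = 0.0523 + 0.1047 = 0.157

0.157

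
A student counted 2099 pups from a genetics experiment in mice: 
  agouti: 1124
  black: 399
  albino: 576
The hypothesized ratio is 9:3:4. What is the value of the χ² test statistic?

7.802

Expected counts for N = 2099 under a 9:3:4 ratio (total parts = 16):
  agouti: 2099 × 9/16 = 1180.6875
  black: 2099 × 3/16 = 393.5625
  albino: 2099 × 4/16 = 524.75
χ² = Σ (O − E)² / E
  agouti: (1124 − 1180.6875)² / 1180.6875 = 2.7217
  black: (399 − 393.5625)² / 393.5625 = 0.0751
  albino: (576 − 524.75)² / 524.75 = 5.0054
χ² = 2.7217 + 0.0751 + 5.0054 = 7.8022 ≈ 7.802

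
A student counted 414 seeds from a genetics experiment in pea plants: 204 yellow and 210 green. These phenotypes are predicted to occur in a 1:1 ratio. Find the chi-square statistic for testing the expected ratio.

The 1:1 ratio has 2 parts, so with N = 414 the expected counts are:
  yellow: 414 × 1/2 = 207
  green: 414 × 1/2 = 207
χ² = Σ (O − E)² / E
  yellow: (204 − 207)² / 207 = 0.0435
  green: (210 − 207)² / 207 = 0.0435
χ² = 0.0435 + 0.0435 = 0.087

0.087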